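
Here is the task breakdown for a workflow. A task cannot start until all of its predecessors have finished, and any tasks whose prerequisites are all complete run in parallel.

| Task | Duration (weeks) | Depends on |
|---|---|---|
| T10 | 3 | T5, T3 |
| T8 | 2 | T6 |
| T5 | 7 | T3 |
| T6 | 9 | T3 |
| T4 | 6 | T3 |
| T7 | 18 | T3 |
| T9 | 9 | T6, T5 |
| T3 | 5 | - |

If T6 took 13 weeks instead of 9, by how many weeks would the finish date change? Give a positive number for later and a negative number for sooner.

Baseline: T3→T6→T9 = 5+9+9 = 23 → 23 weeks.
T6 lies on that path, so at 13 weeks the path becomes 27 weeks.
No other chain overtakes it, so the finish is 27 weeks.
Change in finish: 27 − 23 = +4 weeks.

4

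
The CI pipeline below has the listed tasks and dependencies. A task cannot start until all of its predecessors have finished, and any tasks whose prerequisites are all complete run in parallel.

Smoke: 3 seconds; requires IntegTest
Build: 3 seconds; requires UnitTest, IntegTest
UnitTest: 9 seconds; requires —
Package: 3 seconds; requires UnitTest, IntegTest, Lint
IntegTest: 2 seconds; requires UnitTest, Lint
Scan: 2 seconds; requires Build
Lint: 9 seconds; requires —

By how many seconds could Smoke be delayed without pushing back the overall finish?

2

The longest chain is Lint→IntegTest→Build→Scan = 9+2+3+2 = 16; overall finish 16 seconds.
Smoke finishes as early as 14 and must finish by 16.
Slack of Smoke = 13 − 11 = 2 seconds.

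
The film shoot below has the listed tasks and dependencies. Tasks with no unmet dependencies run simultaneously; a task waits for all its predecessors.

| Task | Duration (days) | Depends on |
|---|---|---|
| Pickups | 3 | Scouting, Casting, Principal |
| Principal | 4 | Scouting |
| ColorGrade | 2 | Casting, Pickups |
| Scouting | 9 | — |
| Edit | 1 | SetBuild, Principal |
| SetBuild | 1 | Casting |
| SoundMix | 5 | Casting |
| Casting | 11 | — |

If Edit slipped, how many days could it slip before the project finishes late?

The longest chain is Scouting→Principal→Pickups→ColorGrade = 9+4+3+2 = 18; overall finish 18 days.
The longest chain containing Edit totals 14 days.
So Edit can slip 18 − 14 = 4 days.

4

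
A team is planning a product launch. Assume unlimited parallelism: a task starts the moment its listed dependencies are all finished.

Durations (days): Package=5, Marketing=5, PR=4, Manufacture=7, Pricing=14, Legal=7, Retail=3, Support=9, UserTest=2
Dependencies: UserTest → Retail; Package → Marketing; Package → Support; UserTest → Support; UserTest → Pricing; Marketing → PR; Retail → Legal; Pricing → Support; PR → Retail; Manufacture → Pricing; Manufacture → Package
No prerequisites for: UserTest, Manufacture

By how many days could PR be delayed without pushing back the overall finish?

0

The longest chain is Manufacture→Package→Marketing→PR→Retail→Legal = 7+5+5+4+3+7 = 31; overall finish 31 days.
Longest path through PR: 31 days (earliest finish 21, latest finish 21).
Float = 31 − 31 = 0.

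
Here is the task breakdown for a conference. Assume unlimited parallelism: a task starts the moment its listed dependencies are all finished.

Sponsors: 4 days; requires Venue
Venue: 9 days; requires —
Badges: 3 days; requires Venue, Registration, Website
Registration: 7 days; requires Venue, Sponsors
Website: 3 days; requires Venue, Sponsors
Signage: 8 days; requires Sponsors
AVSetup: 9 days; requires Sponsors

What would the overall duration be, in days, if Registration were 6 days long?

22

Baseline: Venue→Sponsors→Registration→Badges = 9+4+7+3 = 23 → 23 days.
Since Registration is critical, the -1 change carries straight to that chain (now 22 days).
No other chain overtakes it, so the finish is 22 days.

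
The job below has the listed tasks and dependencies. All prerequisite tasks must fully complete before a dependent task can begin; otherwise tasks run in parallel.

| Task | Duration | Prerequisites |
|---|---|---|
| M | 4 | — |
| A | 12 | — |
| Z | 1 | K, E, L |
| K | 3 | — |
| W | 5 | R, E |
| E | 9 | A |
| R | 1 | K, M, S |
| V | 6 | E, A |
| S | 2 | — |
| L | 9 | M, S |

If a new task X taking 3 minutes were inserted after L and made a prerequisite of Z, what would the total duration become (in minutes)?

Originally the plan takes 27 minutes.
With X inserted, Z now waits for max(K, E, L, X).
New critical path: A→E→V = 12+9+6 = 27 ⇒ 27 minutes.

27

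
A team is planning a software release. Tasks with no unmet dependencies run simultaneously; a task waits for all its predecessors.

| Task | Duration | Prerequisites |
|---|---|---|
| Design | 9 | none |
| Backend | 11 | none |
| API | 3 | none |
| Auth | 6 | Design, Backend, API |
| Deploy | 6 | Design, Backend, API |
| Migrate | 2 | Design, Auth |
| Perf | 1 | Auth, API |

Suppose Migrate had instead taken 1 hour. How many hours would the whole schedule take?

18

As given, the longest chain is Backend→Auth→Migrate = 11+6+2 = 19, so the finish is 19 hours.
Migrate is on the critical path; changing it to 1 makes that path 18 hours.
The critical path is still Backend→Auth→Migrate; finish is now 18 hours.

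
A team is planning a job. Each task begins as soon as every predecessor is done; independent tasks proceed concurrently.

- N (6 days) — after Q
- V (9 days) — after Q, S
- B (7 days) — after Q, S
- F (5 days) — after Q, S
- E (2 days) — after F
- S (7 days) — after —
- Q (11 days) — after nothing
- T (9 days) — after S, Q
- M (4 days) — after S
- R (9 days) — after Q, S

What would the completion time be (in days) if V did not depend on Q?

20

With the dependency in place, Q→R = 11+9 = 20 sets the finish at 20 days.
Without Q→V, V's earliest start moves from 11 to 7.
New critical path: Q→R = 11+9 = 20 ⇒ 20 days.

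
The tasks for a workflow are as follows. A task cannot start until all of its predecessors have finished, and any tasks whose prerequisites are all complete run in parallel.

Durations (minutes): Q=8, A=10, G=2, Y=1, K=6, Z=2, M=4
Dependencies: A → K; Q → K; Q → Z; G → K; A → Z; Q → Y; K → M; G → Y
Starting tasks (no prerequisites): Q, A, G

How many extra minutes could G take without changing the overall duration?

The longest chain is A→K→M = 10+6+4 = 20; overall finish 20 minutes.
Longest path through G: 12 minutes (earliest finish 2, latest finish 10).
Float = 20 − 12 = 8.

8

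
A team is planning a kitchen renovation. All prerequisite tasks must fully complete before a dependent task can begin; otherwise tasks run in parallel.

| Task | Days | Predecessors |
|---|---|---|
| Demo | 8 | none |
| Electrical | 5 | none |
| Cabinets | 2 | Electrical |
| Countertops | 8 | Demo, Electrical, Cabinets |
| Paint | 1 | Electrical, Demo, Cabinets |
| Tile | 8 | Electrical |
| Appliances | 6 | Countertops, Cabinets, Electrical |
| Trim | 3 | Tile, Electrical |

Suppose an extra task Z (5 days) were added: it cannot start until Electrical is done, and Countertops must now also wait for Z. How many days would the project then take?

24

Originally the project takes 22 days.
With Z inserted, Countertops now waits for max(Demo, Electrical, Cabinets, Z).
New critical path: Electrical→Z→Countertops→Appliances = 5+5+8+6 = 24 ⇒ 24 days.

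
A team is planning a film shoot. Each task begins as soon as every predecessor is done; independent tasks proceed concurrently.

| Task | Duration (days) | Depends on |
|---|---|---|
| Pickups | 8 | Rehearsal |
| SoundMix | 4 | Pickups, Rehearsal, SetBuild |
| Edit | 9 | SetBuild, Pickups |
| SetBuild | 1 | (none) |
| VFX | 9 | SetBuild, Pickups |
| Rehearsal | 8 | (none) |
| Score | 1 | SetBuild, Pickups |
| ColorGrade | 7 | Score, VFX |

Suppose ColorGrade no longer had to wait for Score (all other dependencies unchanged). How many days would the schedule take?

With the dependency in place, Rehearsal→Pickups→VFX→ColorGrade = 8+8+9+7 = 32 sets the finish at 32 days.
Dropping Score→ColorGrade doesn't change ColorGrade's earliest start (25); another predecessor still binds.
The longest chain is now Rehearsal→Pickups→VFX→ColorGrade = 8+8+9+7 = 32, so the schedule takes 32 days.

32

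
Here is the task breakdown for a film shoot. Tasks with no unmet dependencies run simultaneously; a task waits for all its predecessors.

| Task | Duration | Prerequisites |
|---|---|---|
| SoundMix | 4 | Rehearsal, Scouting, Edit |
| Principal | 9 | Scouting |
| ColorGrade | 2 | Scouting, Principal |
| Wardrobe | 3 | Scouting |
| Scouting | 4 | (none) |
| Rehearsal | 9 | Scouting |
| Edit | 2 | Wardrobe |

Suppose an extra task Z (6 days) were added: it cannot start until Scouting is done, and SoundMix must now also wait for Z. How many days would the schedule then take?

Originally the schedule takes 17 days.
With Z inserted, SoundMix now waits for max(Rehearsal, Scouting, Edit, Z).
New critical path: Scouting→Rehearsal→SoundMix = 4+9+4 = 17 ⇒ 17 days.

17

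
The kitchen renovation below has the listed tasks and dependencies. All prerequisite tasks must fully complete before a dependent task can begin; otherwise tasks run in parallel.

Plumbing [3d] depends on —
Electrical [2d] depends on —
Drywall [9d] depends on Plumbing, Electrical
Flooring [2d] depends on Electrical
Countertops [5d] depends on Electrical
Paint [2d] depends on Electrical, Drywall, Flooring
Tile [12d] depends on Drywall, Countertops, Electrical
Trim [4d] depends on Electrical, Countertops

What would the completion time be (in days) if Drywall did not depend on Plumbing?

23

Before: longest chain Plumbing→Drywall→Tile = 3+9+12 = 24, finish 24.
Without Plumbing→Drywall, Drywall's earliest start moves from 3 to 2.
The longest chain is now Electrical→Drywall→Tile = 2+9+12 = 23, so the schedule takes 23 days.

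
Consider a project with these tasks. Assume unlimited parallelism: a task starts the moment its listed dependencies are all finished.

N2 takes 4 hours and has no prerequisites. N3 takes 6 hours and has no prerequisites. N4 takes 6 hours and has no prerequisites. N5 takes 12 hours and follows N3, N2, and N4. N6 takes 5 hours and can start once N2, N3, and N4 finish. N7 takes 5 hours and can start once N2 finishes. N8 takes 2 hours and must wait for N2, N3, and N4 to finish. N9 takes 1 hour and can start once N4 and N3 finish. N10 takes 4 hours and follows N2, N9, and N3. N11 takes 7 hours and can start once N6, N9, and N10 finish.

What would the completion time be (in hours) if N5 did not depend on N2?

With the dependency in place, N3→N5 = 6+12 = 18 sets the finish at 18 hours.
Dropping N2→N5 doesn't change N5's earliest start (6); another predecessor still binds.
After: N3→N5 = 6+12 = 18 → 18 hours.

18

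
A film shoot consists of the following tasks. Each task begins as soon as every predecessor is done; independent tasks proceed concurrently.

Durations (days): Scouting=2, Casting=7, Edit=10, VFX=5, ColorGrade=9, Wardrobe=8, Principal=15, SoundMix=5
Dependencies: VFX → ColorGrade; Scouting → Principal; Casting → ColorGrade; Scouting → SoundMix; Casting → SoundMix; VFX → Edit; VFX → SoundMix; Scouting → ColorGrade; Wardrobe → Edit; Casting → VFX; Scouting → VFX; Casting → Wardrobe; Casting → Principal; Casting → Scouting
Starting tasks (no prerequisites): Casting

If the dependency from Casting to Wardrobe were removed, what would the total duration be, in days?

Before: longest chain Casting→Wardrobe→Edit = 7+8+10 = 25, finish 25.
Without Casting→Wardrobe, Wardrobe's earliest start moves from 7 to 0.
After: Casting→Scouting→Principal = 7+2+15 = 24 → 24 days.

24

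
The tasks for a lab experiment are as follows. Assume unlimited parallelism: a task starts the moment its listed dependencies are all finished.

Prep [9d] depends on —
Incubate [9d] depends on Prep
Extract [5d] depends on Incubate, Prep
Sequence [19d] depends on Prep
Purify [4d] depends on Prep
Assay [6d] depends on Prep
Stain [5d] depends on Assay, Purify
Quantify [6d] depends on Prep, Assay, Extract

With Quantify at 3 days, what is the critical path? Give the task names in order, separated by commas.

Prep, Sequence

Critical path before the change: Prep→Incubate→Extract→Quantify = 9+9+5+6 = 29 giving 29 days.
Quantify is on the critical path; changing it to 3 makes that path 26 days.
The binding chain switches to Prep→Sequence = 9+19 = 28; finish 28 days.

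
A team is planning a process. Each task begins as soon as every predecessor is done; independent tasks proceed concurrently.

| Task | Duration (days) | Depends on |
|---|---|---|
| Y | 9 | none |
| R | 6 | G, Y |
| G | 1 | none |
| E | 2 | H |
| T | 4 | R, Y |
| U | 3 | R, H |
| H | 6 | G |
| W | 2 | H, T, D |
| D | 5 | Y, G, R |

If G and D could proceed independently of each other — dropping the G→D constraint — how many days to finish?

With the dependency in place, Y→R→D→W = 9+6+5+2 = 22 sets the finish at 22 days.
Dropping G→D doesn't change D's earliest start (15); another predecessor still binds.
The longest chain is now Y→R→D→W = 9+6+5+2 = 22, so the plan takes 22 days.

22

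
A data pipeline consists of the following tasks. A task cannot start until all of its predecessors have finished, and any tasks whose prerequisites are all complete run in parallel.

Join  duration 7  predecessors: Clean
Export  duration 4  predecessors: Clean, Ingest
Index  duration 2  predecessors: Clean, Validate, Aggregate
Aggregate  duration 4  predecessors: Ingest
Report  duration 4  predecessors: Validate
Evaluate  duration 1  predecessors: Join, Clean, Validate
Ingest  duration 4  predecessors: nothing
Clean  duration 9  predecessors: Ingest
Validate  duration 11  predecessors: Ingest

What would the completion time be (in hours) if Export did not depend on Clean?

Before: longest chain Ingest→Clean→Join→Evaluate = 4+9+7+1 = 21, finish 21.
Without Clean→Export, Export's earliest start moves from 13 to 4.
After: Ingest→Clean→Join→Evaluate = 4+9+7+1 = 21 → 21 hours.

21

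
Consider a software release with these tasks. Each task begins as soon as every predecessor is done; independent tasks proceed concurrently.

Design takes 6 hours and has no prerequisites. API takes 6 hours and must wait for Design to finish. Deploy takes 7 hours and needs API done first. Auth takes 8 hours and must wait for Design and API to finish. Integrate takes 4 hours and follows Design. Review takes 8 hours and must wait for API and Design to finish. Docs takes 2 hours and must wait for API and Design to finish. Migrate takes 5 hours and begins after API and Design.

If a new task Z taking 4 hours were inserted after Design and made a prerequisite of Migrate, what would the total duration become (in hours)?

Originally the software release takes 20 hours.
With Z inserted, Migrate now waits for max(API, Design, Z).
New critical path: Design→API→Auth = 6+6+8 = 20 ⇒ 20 hours.

20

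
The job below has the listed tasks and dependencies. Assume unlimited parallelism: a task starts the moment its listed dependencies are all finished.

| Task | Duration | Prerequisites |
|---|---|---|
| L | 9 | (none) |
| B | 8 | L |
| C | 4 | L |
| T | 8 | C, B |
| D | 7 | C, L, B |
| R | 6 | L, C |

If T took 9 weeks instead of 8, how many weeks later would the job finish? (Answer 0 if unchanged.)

1

The binding path is L→B→T = 9+8+8 = 25; finish at 25 weeks.
T lies on that path, so at 9 weeks the path becomes 26 weeks.
The critical path is still L→B→T; finish is now 26 weeks.
Change in finish: 26 − 25 = +1 weeks.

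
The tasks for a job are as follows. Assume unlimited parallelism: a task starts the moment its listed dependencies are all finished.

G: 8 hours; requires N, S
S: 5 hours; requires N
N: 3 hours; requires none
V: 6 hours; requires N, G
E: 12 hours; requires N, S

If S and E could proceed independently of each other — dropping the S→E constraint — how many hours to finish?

22

With the dependency in place, N→S→G→V = 3+5+8+6 = 22 sets the finish at 22 hours.
Without S→E, E's earliest start moves from 8 to 3.
After: N→S→G→V = 3+5+8+6 = 22 → 22 hours.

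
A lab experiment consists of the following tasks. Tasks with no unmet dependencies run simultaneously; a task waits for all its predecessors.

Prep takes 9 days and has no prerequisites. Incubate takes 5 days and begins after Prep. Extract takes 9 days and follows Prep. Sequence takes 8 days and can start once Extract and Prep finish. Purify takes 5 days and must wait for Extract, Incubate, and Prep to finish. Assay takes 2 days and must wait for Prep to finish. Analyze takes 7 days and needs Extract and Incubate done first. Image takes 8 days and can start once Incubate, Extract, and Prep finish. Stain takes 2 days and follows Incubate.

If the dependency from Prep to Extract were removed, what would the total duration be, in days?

With the dependency in place, Prep→Extract→Sequence = 9+9+8 = 26 sets the finish at 26 days.
Without Prep→Extract, Extract's earliest start moves from 9 to 0.
The longest chain is now Prep→Incubate→Image = 9+5+8 = 22, so the job takes 22 days.

22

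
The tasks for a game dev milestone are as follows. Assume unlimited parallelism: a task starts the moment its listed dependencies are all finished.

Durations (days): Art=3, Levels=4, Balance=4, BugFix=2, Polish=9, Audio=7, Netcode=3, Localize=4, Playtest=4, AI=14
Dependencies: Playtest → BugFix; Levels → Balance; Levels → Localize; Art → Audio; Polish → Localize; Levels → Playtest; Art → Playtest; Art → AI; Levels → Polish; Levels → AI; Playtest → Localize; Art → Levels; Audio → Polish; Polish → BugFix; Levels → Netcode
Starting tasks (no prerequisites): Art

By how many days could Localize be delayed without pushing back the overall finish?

0

The longest chain is Art→Audio→Polish→Localize = 3+7+9+4 = 23; overall finish 23 days.
Localize finishes as early as 23 and must finish by 23.
Float = 23 − 23 = 0.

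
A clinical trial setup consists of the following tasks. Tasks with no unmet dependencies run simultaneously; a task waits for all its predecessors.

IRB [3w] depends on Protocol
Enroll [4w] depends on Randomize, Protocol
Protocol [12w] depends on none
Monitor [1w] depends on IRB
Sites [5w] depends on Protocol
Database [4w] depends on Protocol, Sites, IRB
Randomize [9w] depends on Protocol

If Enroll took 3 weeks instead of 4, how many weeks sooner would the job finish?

As given, the longest chain is Protocol→Randomize→Enroll = 12+9+4 = 25, so the finish is 25 weeks.
Enroll lies on that path, so at 3 weeks the path becomes 24 weeks.
That remains the longest chain; total 24 weeks.
Change in finish: 24 − 25 = -1 weeks.

1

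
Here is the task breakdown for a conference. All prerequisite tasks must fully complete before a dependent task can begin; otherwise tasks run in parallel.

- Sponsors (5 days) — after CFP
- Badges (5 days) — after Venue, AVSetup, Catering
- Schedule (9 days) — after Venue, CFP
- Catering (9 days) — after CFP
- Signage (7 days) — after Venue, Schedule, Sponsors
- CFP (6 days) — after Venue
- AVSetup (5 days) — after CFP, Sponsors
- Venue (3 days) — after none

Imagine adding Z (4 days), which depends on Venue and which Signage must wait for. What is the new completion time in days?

Originally the plan takes 25 days.
With Z inserted, Signage now waits for max(Venue, Schedule, Sponsors, Z).
New critical path: Venue→CFP→Schedule→Signage = 3+6+9+7 = 25 ⇒ 25 days.

25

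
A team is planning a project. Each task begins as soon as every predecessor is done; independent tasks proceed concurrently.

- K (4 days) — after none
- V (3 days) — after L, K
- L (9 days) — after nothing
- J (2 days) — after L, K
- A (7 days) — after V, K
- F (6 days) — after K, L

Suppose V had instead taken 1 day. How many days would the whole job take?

Actual critical path: L→V→A = 9+3+7 = 19 ⇒ 19 days.
V lies on that path, so at 1 day the path becomes 17 days.
That remains the longest chain; total 17 days.

17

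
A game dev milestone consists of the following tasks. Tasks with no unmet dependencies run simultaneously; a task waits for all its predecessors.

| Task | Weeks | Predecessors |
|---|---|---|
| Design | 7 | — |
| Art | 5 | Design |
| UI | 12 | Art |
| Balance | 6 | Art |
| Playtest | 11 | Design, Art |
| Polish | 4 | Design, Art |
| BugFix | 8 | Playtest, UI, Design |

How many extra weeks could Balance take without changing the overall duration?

14

Design→Art→UI→BugFix = 7+5+12+8 = 32 sets the makespan at 32 weeks.
Longest path through Balance: 18 weeks (earliest finish 18, latest finish 32).
Float = 32 − 18 = 14.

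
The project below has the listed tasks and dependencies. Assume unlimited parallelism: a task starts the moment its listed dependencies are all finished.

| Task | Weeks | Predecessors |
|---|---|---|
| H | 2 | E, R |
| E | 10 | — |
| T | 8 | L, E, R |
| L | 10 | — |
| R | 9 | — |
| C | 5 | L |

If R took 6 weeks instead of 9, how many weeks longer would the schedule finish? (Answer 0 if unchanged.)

The binding path is L→T = 10+8 = 18; finish at 18 weeks.
R is off the critical path — its longest chain is 17 weeks, giving 1 of slack.
No other chain overtakes it, so the finish is 18 weeks.
Change in finish: 18 − 18 = +0 weeks.

0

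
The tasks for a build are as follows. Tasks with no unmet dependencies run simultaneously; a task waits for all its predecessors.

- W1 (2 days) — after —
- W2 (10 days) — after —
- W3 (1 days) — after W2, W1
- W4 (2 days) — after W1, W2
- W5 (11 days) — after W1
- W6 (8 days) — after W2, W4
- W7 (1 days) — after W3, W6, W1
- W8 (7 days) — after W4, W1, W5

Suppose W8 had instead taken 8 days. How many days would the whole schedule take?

The binding path is W2→W4→W6→W7 = 10+2+8+1 = 21; finish at 21 days.
W8 has 1 day of float (longest path through it is 20).
The binding chain switches to W1→W5→W8 = 2+11+8 = 21; finish 21 days.

21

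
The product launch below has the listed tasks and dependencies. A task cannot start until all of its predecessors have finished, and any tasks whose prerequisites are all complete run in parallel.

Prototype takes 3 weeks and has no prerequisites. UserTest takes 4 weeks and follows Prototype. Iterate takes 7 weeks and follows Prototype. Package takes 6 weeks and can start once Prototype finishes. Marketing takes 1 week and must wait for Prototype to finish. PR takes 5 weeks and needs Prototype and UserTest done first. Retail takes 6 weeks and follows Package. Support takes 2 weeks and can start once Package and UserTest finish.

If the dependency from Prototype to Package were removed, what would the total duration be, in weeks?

With the dependency in place, Prototype→Package→Retail = 3+6+6 = 15 sets the finish at 15 weeks.
Without Prototype→Package, Package's earliest start moves from 3 to 0.
After: Prototype→UserTest→PR = 3+4+5 = 12 → 12 weeks.

12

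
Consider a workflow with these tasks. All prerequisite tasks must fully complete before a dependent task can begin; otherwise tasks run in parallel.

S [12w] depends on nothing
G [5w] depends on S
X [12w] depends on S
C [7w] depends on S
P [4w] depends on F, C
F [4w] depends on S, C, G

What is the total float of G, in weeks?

Critical path: S→C→F→P = 12+7+4+4 = 27, so the finish is 27 weeks.
The longest chain containing G totals 25 weeks.
So G can slip 19 − 17 = 2 weeks.

2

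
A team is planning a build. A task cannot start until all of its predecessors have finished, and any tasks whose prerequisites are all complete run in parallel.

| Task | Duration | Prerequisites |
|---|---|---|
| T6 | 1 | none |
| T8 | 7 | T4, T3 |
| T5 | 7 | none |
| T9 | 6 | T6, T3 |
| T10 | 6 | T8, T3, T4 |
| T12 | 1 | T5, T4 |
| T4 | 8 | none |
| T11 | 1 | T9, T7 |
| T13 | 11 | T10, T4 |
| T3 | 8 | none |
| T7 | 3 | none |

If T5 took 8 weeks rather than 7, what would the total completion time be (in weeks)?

32

Baseline: T3→T8→T10→T13 = 8+7+6+11 = 32 → 32 weeks.
T5 has 24 weeks of float (longest path through it is 8).
The critical path is still T3→T8→T10→T13; finish is now 32 weeks.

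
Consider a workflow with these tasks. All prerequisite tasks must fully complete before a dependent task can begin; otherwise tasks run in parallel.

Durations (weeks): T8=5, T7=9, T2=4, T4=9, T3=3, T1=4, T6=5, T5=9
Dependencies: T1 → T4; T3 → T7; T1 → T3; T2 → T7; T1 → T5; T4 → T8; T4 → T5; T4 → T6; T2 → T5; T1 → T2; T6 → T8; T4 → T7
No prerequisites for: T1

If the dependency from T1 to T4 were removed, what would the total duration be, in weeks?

19

With the dependency in place, T1→T4→T6→T8 = 4+9+5+5 = 23 sets the finish at 23 weeks.
Without T1→T4, T4's earliest start moves from 4 to 0.
After: T4→T6→T8 = 9+5+5 = 19 → 19 weeks.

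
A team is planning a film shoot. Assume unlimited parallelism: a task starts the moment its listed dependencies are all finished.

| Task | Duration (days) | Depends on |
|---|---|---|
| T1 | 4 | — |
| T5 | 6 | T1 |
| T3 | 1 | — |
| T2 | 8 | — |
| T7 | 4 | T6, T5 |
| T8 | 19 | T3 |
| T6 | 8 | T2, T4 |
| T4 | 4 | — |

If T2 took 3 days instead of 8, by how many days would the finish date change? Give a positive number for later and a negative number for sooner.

Baseline: T2→T6→T7 = 8+8+4 = 20 → 20 days.
Since T2 is critical, the -5 change carries straight to that chain (now 15 days).
Now T3→T8 = 1+19 = 20 is longest, so the finish becomes 20 days.
Change in finish: 20 − 20 = +0 days.

0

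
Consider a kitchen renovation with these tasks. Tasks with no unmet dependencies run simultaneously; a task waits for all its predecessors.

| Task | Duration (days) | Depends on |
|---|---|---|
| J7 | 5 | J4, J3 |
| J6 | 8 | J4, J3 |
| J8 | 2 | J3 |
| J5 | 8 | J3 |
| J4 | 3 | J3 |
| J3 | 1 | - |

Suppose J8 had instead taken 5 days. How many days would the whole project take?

Baseline: J3→J4→J6 = 1+3+8 = 12 → 12 days.
The longest path through J8 is only 3 days, so J8 has float 9.
The critical path is still J3→J4→J6; finish is now 12 days.

12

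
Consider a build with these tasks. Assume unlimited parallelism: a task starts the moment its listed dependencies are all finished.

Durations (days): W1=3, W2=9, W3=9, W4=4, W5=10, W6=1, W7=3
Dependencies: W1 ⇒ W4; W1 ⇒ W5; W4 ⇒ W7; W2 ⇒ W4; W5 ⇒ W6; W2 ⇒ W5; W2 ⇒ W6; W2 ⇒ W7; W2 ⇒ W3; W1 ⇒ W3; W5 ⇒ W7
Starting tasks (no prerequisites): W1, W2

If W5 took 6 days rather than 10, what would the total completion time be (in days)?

18

Critical path before the change: W2→W5→W7 = 9+10+3 = 22 giving 22 days.
Since W5 is critical, the -4 change carries straight to that chain (now 18 days).
New critical path: W2→W3 = 9+9 = 18 ⇒ 18 days.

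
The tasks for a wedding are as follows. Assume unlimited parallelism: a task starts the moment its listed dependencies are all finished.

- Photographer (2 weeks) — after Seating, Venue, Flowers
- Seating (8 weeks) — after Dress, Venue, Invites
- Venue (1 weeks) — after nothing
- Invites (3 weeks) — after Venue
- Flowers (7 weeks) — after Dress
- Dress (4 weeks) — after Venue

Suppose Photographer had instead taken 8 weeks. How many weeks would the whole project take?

As given, the longest chain is Venue→Dress→Seating→Photographer = 1+4+8+2 = 15, so the finish is 15 weeks.
Photographer lies on that path, so at 8 weeks the path becomes 21 weeks.
The critical path is still Venue→Dress→Seating→Photographer; finish is now 21 weeks.

21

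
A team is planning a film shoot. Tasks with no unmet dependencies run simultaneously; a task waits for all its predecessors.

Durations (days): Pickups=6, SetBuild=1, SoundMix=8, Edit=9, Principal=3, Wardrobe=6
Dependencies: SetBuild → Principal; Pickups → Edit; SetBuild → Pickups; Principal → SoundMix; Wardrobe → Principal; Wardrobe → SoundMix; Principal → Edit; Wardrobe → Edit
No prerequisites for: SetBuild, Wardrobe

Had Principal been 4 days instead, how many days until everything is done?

Actual critical path: Wardrobe→Principal→Edit = 6+3+9 = 18 ⇒ 18 days.
Since Principal is critical, the +1 change carries straight to that chain (now 19 days).
No other chain overtakes it, so the finish is 19 days.

19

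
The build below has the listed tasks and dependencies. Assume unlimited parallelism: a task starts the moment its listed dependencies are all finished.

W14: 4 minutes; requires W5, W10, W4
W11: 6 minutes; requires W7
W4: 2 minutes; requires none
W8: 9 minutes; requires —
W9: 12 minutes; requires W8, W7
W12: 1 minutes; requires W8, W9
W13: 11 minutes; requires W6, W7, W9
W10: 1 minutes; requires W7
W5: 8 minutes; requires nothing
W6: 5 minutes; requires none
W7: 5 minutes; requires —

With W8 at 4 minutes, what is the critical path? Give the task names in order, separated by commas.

W7, W9, W13

Actual critical path: W8→W9→W13 = 9+12+11 = 32 ⇒ 32 minutes.
W8 lies on that path, so at 4 minutes the path becomes 27 minutes.
The binding chain switches to W7→W9→W13 = 5+12+11 = 28; finish 28 minutes.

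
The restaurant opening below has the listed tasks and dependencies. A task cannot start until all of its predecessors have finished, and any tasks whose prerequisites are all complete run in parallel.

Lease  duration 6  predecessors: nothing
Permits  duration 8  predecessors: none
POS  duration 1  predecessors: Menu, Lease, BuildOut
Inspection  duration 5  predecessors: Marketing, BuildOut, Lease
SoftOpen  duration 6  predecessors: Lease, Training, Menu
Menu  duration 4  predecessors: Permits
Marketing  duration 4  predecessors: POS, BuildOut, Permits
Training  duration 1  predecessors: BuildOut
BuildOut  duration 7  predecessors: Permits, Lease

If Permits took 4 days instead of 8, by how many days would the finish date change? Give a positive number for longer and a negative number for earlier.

-2

Critical path before the change: Permits→BuildOut→POS→Marketing→Inspection = 8+7+1+4+5 = 25 giving 25 days.
Permits is on the critical path; changing it to 4 makes that path 21 days.
New critical path: Lease→BuildOut→POS→Marketing→Inspection = 6+7+1+4+5 = 23 ⇒ 23 days.
Change in finish: 23 − 25 = -2 days.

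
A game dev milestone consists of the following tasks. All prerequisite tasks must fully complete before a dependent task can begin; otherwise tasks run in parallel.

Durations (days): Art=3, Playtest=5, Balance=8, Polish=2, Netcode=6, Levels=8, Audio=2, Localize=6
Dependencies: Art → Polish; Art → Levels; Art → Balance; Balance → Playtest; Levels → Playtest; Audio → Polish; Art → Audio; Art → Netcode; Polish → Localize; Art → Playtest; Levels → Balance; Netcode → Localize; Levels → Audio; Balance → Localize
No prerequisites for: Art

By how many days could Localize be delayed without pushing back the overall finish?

Art→Levels→Balance→Localize = 3+8+8+6 = 25 sets the makespan at 25 days.
Localize finishes as early as 25 and must finish by 25.
So Localize can slip 25 − 25 = 0 days.

0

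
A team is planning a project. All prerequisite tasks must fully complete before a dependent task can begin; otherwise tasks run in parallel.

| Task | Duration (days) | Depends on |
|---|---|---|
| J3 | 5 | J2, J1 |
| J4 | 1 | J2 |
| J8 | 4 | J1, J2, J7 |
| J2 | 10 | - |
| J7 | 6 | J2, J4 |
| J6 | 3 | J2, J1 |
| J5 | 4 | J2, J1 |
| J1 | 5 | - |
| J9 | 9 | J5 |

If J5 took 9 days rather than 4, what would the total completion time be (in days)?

28

As given, the longest chain is J2→J5→J9 = 10+4+9 = 23, so the finish is 23 days.
Since J5 is critical, the +5 change carries straight to that chain (now 28 days).
No other chain overtakes it, so the finish is 28 days.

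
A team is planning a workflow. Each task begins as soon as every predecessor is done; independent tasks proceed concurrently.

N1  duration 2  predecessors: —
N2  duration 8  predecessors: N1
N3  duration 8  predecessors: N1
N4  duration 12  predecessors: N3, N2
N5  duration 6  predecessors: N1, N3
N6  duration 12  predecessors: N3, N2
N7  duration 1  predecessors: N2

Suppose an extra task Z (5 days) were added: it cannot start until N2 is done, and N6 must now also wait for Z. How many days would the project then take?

Originally the project takes 22 days.
With Z inserted, N6 now waits for max(N3, N2, Z).
New critical path: N1→N2→Z→N6 = 2+8+5+12 = 27 ⇒ 27 days.

27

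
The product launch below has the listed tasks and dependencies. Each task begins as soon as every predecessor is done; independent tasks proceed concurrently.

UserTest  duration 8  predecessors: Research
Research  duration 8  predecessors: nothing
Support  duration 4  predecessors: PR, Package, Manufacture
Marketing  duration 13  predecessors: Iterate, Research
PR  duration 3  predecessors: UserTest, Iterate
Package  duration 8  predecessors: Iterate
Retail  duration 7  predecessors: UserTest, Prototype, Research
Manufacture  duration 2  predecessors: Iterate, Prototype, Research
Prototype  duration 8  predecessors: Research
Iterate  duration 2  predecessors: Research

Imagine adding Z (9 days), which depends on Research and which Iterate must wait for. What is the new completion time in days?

32

Originally the schedule takes 23 days.
With Z inserted, Iterate now waits for max(Research, Z).
New critical path: Research→Z→Iterate→Marketing = 8+9+2+13 = 32 ⇒ 32 days.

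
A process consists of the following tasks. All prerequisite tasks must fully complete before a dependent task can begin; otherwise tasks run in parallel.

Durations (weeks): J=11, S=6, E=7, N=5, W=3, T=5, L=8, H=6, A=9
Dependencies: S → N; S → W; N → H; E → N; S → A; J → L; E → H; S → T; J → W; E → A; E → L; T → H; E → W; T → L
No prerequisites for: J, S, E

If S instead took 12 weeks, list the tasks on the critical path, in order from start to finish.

The binding path is S→T→L = 6+5+8 = 19; finish at 19 weeks.
Since S is critical, the +6 change carries straight to that chain (now 25 weeks).
That remains the longest chain; total 25 weeks.

S, T, L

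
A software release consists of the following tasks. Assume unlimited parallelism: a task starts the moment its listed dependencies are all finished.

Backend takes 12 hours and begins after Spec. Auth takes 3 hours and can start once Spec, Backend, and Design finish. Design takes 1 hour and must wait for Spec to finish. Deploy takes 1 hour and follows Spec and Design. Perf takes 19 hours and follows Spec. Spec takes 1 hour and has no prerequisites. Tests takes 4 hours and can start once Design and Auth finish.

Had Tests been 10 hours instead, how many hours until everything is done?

As given, the longest chain is Spec→Backend→Auth→Tests = 1+12+3+4 = 20, so the finish is 20 hours.
Tests is on the critical path; changing it to 10 makes that path 26 hours.
The critical path is still Spec→Backend→Auth→Tests; finish is now 26 hours.

26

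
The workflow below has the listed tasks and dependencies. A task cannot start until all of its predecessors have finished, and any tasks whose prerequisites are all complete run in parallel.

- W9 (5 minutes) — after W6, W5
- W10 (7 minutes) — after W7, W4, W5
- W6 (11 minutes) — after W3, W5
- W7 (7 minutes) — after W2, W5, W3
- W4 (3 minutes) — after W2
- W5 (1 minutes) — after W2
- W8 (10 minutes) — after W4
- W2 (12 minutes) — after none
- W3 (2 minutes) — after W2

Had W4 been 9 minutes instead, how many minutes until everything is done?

Critical path before the change: W2→W3→W6→W9 = 12+2+11+5 = 30 giving 30 minutes.
W4 is off the critical path — its longest chain is 25 minutes, giving 5 of slack.
Now W2→W4→W8 = 12+9+10 = 31 is longest, so the finish becomes 31 minutes.

31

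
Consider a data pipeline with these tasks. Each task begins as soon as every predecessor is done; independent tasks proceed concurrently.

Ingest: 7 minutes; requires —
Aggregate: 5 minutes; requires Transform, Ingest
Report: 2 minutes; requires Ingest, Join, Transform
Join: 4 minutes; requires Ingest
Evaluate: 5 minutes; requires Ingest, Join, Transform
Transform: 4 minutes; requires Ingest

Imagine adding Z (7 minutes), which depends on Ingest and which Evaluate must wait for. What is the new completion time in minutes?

Originally the plan takes 16 minutes.
With Z inserted, Evaluate now waits for max(Ingest, Join, Transform, Z).
New critical path: Ingest→Z→Evaluate = 7+7+5 = 19 ⇒ 19 minutes.

19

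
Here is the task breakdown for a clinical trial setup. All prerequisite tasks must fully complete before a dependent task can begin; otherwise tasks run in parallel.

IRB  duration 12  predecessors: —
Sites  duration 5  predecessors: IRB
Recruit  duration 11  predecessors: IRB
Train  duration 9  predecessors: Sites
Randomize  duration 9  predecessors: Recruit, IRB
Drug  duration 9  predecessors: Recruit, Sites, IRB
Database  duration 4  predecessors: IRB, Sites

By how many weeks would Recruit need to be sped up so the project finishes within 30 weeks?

Current finish: 32 weeks; target: 30.
Recruit is on every critical path, so each week cut from Recruit cuts the finish by one (this holds down to a finish of 26).
Need 32 − 30 = 2 weeks off Recruit → Recruit becomes 9 weeks, finish becomes 30.

2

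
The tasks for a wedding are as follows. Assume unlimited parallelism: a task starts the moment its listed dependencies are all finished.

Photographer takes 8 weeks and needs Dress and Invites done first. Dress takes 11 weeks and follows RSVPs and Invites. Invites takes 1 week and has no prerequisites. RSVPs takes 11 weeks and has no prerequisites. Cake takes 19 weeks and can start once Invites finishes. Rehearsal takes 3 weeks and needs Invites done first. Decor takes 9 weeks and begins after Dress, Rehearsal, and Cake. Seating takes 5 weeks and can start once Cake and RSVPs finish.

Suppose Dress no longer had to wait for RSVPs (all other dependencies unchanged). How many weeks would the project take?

Before: longest chain RSVPs→Dress→Decor = 11+11+9 = 31, finish 31.
Without RSVPs→Dress, Dress's earliest start moves from 11 to 1.
New critical path: Invites→Cake→Decor = 1+19+9 = 29 ⇒ 29 weeks.

29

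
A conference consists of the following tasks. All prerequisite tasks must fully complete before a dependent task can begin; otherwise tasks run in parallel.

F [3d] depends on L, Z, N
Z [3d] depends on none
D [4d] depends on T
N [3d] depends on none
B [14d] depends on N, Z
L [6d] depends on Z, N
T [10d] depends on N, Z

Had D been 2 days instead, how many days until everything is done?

17

As given, the longest chain is N→T→D = 3+10+4 = 17, so the finish is 17 days.
Since D is critical, the -2 change carries straight to that chain (now 15 days).
The binding chain switches to N→B = 3+14 = 17; finish 17 days.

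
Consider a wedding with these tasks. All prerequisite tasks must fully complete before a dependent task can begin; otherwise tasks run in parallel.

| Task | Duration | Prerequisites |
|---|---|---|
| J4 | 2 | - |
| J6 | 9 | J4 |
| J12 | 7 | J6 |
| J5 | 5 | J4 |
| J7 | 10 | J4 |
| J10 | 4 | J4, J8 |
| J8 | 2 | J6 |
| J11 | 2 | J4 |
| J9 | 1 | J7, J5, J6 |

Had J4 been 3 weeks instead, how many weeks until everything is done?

19

Baseline: J4→J6→J12 = 2+9+7 = 18 → 18 weeks.
J4 is on the critical path; changing it to 3 makes that path 19 weeks.
No other chain overtakes it, so the finish is 19 weeks.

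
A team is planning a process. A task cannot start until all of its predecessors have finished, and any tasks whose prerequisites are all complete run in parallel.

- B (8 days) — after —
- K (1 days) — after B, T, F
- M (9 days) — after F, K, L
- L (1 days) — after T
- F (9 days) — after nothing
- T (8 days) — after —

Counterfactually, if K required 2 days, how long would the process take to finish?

Actual critical path: F→K→M = 9+1+9 = 19 ⇒ 19 days.
K lies on that path, so at 2 days the path becomes 20 days.
No other chain overtakes it, so the finish is 20 days.

20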